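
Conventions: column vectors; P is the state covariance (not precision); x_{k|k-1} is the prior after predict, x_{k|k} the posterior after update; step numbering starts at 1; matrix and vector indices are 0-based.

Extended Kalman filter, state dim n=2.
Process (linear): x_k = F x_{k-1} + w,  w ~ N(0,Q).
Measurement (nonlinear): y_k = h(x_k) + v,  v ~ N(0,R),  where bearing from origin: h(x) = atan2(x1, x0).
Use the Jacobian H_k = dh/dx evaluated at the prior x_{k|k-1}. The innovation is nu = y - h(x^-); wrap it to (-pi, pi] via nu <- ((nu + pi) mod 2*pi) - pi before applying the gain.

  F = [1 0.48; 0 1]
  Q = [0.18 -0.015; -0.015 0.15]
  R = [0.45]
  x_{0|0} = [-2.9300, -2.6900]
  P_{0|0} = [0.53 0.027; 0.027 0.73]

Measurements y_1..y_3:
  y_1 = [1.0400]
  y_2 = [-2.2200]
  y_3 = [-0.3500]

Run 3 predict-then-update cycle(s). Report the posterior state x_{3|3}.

step 1: x^-=[-4.2212, -2.6900]  P^-=[0.9041 0.3624; 0.3624 0.8800]  H_jac=[0.1074 -0.1685]  S=[0.4723]  K=[0.0763; -0.2315]  nu=[-2.6690]  x^+=[-4.4247, -2.0720]  P^+=[0.9014 0.3707; 0.3707 0.8547]
step 2: x^-=[-5.4193, -2.0720]  P^-=[1.6342 0.7660; 0.7660 1.0047]  H_jac=[0.0616 -0.1610]  S=[0.4670]  K=[-0.0487; -0.2454]  nu=[0.5564]  x^+=[-5.4464, -2.2086]  P^+=[1.6331 0.7604; 0.7604 0.9766]
step 3: x^-=[-6.5065, -2.2086]  P^-=[2.7681 1.2142; 1.2142 1.1266]  H_jac=[0.0468 -0.1378]  S=[0.4618]  K=[-0.0819; -0.2132]  nu=[2.4644]  x^+=[-6.7084, -2.7340]  P^+=[2.7650 1.2061; 1.2061 1.1056]

x_post = [-6.7084, -2.7340]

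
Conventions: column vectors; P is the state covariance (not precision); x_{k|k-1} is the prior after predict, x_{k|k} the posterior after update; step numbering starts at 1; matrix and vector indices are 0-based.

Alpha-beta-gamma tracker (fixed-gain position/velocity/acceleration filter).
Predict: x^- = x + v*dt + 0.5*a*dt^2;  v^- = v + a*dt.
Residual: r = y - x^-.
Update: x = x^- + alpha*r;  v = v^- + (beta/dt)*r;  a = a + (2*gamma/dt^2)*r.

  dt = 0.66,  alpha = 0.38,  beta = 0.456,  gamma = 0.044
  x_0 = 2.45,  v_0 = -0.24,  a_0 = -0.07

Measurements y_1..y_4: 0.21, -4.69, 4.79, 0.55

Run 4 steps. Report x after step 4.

x_post = -0.4230

step 1: x_pred=2.2764  r=-2.0664  x^+=1.4911  v^+=-1.7139  a^+=-0.4874
step 2: x_pred=0.2538  r=-4.9438  x^+=-1.6248  v^+=-5.4513  a^+=-1.4862
step 3: x_pred=-5.5464  r=10.3364  x^+=-1.6186  v^+=0.7093  a^+=0.6020
step 4: x_pred=-1.0193  r=1.5693  x^+=-0.4230  v^+=2.1909  a^+=0.9190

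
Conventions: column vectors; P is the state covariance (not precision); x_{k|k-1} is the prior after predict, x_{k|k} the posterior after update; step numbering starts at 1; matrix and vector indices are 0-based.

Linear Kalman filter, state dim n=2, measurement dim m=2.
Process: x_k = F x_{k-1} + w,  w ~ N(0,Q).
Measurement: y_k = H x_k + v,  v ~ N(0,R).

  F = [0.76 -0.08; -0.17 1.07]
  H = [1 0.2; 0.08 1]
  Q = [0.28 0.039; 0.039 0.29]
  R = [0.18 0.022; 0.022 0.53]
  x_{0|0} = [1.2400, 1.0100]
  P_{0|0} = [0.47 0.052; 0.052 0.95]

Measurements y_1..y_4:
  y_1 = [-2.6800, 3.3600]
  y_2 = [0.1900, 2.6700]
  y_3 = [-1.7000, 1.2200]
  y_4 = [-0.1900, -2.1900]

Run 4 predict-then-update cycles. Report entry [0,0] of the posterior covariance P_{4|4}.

P_post[0,0] = 0.1258

step 1: x^-=[0.8616, 0.8699]  P^-=[0.5512 -0.0601; -0.0601 1.3723]  S=[0.7621 0.2796; 0.2796 1.8962]  K=[0.7513 -0.1192; 0.0178 0.7186]  nu=[-3.7156, 2.4212]  x^+=[-2.2183, 2.5436]  P^+=[0.1442 -0.0582; -0.0582 0.3859]
step 2: x^-=[-1.8894, 3.0988]  P^-=[0.3729 -0.0608; -0.0608 0.7571]  S=[0.5588 0.1415; 0.1415 1.2798]  K=[0.6703 -0.0983; 0.0138 0.5863]  nu=[1.4596, -0.2776]  x^+=[-0.8836, 2.9561]  P^+=[0.1280 -0.0476; -0.0476 0.3148]
step 3: x^-=[-0.9080, 3.3132]  P^-=[0.3617 -0.0438; -0.0438 0.6715]  S=[0.5511 0.1407; 0.1407 1.1968]  K=[0.6636 -0.0905; 0.0223 0.5555]  nu=[-1.4546, -2.0206]  x^+=[-1.6906, 2.1583]  P^+=[0.1262 -0.0434; -0.0434 0.2984]
step 4: x^-=[-1.4575, 2.5968]  P^-=[0.3601 -0.0388; -0.0388 0.6511]  S=[0.5506 0.1416; 0.1416 1.1772]  K=[0.6625 -0.0882; 0.0253 0.5474]  nu=[0.7481, -4.6702]  x^+=[-0.5500, 0.0592]  P^+=[0.1258 -0.0422; -0.0422 0.2941]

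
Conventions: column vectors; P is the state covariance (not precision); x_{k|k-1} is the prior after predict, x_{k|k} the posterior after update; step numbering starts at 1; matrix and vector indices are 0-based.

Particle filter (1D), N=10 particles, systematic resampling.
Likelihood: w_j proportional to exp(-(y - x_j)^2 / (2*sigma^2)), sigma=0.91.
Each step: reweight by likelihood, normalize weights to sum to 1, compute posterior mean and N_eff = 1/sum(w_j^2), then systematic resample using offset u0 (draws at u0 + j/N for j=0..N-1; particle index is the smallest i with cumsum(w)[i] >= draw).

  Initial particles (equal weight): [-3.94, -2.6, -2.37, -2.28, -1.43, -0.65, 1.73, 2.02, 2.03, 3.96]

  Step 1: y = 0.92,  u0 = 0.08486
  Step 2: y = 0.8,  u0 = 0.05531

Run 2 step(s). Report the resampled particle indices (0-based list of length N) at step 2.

resampled_idx = [0, 1, 2, 3, 4, 4, 6, 7, 8, 9]

step 1: w=[0.0000, 0.0003, 0.0008, 0.0011, 0.0188, 0.1189, 0.3543, 0.2536, 0.2503, 0.0020]  mean=1.5320  Neff=3.7453  idx=[5, 6, 6, 6, 6, 7, 7, 8, 8, 8]
step 2: w=[0.0601, 0.1270, 0.1270, 0.1270, 0.1270, 0.0871, 0.0871, 0.0859, 0.0859, 0.0859]  mean=1.7147  Neff=9.4849  idx=[0, 1, 2, 3, 4, 4, 6, 7, 8, 9]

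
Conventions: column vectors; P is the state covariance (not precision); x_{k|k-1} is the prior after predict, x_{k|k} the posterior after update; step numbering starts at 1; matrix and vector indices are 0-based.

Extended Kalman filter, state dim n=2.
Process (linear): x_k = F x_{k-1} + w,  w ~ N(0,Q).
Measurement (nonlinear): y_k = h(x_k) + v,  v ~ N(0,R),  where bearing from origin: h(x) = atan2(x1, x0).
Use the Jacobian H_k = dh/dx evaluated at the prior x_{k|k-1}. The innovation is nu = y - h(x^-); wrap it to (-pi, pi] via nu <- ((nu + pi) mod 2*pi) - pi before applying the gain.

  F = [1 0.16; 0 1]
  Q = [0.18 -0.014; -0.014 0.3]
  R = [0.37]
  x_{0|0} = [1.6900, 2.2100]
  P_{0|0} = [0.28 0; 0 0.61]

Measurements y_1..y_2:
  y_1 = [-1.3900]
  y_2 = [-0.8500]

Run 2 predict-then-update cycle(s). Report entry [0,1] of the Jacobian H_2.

H_jac[0,1] = 0.3004

step 1: x^-=[2.0436, 2.2100]  P^-=[0.4756 0.0836; 0.0836 0.9100]  H_jac=[-0.2439 0.2256]  S=[0.4354]  K=[-0.2231; 0.4246]  nu=[-2.2145]  x^+=[2.5378, 1.2698]  P^+=[0.4539 0.1249; 0.1249 0.8315]
step 2: x^-=[2.7409, 1.2698]  P^-=[0.6952 0.2439; 0.2439 1.1315]  H_jac=[-0.1392 0.3004]  S=[0.4652]  K=[-0.0505; 0.6577]  nu=[-1.2838]  x^+=[2.8057, 0.4254]  P^+=[0.6940 0.2593; 0.2593 0.9303]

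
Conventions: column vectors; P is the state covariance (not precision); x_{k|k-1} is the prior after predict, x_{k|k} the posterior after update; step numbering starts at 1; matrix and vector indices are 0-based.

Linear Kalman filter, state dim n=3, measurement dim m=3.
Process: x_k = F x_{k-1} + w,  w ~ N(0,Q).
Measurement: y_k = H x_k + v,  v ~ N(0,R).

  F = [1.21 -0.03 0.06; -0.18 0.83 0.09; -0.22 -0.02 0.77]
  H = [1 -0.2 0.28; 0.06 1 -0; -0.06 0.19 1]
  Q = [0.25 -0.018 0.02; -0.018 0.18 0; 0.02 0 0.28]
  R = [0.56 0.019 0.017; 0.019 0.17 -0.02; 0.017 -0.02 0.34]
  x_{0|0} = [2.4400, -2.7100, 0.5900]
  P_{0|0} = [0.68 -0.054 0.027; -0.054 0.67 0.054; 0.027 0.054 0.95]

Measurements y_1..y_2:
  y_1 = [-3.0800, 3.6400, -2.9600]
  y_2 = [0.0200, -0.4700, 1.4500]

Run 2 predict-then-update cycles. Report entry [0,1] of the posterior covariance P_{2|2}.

step 1: x^-=[3.0691, -2.6354, -0.0283]  P^-=[1.2573 -0.2270 -0.0923; -0.2270 0.6946 0.1214; -0.0923 0.1214 0.8651]  S=[1.9384 -0.2363 0.0030; -0.2363 0.8419 0.2344; 0.0030 0.2344 1.2971]  K=[0.6657 0.0553 -0.1741; -0.0777 0.7684 0.0672; 0.0589 -0.0396 0.6960]  nu=[-6.6683, 6.0913, -2.2468]  x^+=[-0.6421, 2.4118, -2.2261]  P^+=[0.3789 0.0028 -0.0268; 0.0028 0.1276 -0.0179; -0.0268 -0.0179 0.2402]
step 2: x^-=[-0.9828, 1.9170, -1.6211]  P^-=[0.8018 -0.1031 -0.0939; -0.1031 0.2795 0.0219; -0.0939 0.0219 0.4505]  S=[1.3945 -0.0861 -0.0319; -0.0861 0.4400 0.0515; -0.0319 0.0515 0.8254]  K=[0.5673 0.0065 -0.1742; -0.0712 0.6004 0.0581; 0.0314 -0.0225 0.5603]  nu=[1.8402, -2.3281, 2.6479]  x^+=[-0.4153, 0.5421, -0.0274]  P^+=[0.3223 -0.0040 -0.0296; -0.0040 0.0998 -0.0127; -0.0296 -0.0127 0.1921]

P_post[0,1] = -0.0040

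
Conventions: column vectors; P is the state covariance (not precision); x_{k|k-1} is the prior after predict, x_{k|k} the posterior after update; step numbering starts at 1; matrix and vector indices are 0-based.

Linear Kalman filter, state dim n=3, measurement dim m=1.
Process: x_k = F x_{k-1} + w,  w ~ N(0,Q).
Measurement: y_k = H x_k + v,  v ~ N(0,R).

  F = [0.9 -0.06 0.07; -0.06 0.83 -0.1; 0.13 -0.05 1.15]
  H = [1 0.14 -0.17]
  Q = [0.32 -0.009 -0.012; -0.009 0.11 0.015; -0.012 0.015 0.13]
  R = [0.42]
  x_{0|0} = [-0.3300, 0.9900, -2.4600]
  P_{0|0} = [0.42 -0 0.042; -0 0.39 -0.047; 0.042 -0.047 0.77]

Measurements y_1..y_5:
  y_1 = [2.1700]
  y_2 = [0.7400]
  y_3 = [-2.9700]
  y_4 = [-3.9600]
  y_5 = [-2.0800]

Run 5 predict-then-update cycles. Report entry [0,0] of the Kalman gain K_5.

K[0,0] = 0.5808

step 1: x^-=[-0.5286, 1.0875, -2.9214]  P^-=[0.6711 -0.0635 0.1476; -0.0635 0.3962 -0.1416; 0.1476 -0.1416 1.1744]  S=[1.0716]  K=[0.5945; 0.0150; -0.0671]  nu=[2.0497]  x^+=[0.6900, 1.1182, -3.0589]  P^+=[0.2923 -0.0730 0.1903; -0.0730 0.3959 -0.1405; 0.1903 -0.1405 1.1695]
step 2: x^-=[0.3398, 1.1926, -3.4840]  P^-=[0.5969 -0.1344 0.3303; -0.1344 0.4284 -0.2967; 0.3303 -0.2967 1.7566]  S=[0.9403]  K=[0.5551; -0.0255; -0.0105]  nu=[-0.3591]  x^+=[0.1405, 1.2018, -3.4802]  P^+=[0.3072 -0.1211 0.3358; -0.1211 0.4278 -0.2969; 0.3358 -0.2969 1.7565]
step 3: x^-=[-0.1893, 1.3371, -4.0441]  P^-=[0.6368 -0.2007 0.5451; -0.2007 0.4888 -0.5330; 0.5451 -0.5330 2.5954]  S=[0.9253]  K=[0.5578; -0.0451; 0.0316]  nu=[-3.6554]  x^+=[-2.2281, 1.5018, -4.1597]  P^+=[0.3490 -0.1775 0.5288; -0.1775 0.4869 -0.5317; 0.5288 -0.5317 2.5945]
step 4: x^-=[-2.3866, 1.7962, -5.1484]  P^-=[0.7074 -0.2874 0.8392; -0.2874 0.5849 -0.8795; 0.8392 -0.8795 3.7899]  S=[0.9245]  K=[0.5674; -0.0605; 0.0776]  nu=[-2.7001]  x^+=[-3.9185, 1.9596, -5.3580]  P^+=[0.4098 -0.2556 0.7985; -0.2556 0.5815 -0.8752; 0.7985 -0.8752 3.7843]
step 5: x^-=[-4.0193, 2.3974, -6.7691]  P^-=[0.8082 -0.4098 1.2529; -0.4098 0.7302 -1.3811; 1.2529 -1.3811 5.4858]  S=[0.9260]  K=[0.5808; -0.0786; 0.1372]  nu=[0.4529]  x^+=[-3.7563, 2.3618, -6.7070]  P^+=[0.4958 -0.3675 1.1792; -0.3675 0.7245 -1.3711; 1.1792 -1.3711 5.4684]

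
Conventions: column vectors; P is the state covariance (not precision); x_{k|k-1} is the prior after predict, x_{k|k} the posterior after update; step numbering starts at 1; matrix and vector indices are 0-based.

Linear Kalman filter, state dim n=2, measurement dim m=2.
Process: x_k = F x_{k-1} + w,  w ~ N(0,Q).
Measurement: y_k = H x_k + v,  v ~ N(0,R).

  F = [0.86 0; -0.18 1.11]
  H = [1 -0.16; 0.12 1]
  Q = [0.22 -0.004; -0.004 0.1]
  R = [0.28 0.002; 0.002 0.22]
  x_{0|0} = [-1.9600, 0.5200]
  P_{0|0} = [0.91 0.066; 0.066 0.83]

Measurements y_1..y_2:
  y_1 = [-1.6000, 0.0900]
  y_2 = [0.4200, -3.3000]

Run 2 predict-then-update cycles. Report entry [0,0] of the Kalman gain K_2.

K[0,0] = 0.5680

step 1: x^-=[-1.6856, 0.9300]  P^-=[0.8930 -0.0819; -0.0819 1.1258]  S=[1.2281 -0.1512; -0.1512 1.3390]  K=[0.7506 0.1037; -0.1122 0.8207]  nu=[0.2344, -0.6377]  x^+=[-1.5758, 0.3803]  P^+=[0.2102 -0.0009; -0.0009 0.1804]
step 2: x^-=[-1.3552, 0.7057]  P^-=[0.3755 -0.0374; -0.0374 0.3295]  S=[0.6759 -0.0424; -0.0424 0.5459]  K=[0.5680 0.0581; -0.0965 0.5879]  nu=[1.8881, -3.8431]  x^+=[-0.5058, -1.7357]  P^+=[0.1584 -0.0051; -0.0051 0.1297]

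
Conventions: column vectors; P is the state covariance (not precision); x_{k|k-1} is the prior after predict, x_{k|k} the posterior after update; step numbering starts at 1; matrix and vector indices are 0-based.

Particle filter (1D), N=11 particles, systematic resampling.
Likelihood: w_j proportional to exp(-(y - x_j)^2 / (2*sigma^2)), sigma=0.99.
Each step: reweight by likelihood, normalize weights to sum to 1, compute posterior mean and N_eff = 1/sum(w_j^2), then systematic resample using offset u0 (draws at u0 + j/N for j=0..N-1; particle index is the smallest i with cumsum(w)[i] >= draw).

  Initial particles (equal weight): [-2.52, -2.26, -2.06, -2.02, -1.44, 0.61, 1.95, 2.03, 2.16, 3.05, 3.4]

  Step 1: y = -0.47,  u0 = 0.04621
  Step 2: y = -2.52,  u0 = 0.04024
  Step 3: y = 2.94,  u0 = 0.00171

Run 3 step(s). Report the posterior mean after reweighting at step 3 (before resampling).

post_mean = -1.4742

step 1: w=[0.0539, 0.0897, 0.1266, 0.1350, 0.2845, 0.2536, 0.0232, 0.0190, 0.0135, 0.0008, 0.0002]  mean=-1.0109  Neff=5.2204  idx=[0, 1, 2, 3, 4, 4, 4, 4, 5, 5, 6]
step 2: w=[0.1677, 0.1620, 0.1505, 0.1476, 0.0925, 0.0925, 0.0925, 0.0925, 0.0011, 0.0011, 0.0000]  mean=-1.9282  Neff=7.5178  idx=[0, 0, 1, 1, 2, 3, 3, 4, 5, 6, 7]
step 3: w=[0.0010, 0.0010, 0.0043, 0.0043, 0.0122, 0.0149, 0.0149, 0.2368, 0.2368, 0.2368, 0.2368]  mean=-1.4742  Neff=4.4454  idx=[1, 7, 7, 7, 8, 8, 9, 9, 9, 10, 10]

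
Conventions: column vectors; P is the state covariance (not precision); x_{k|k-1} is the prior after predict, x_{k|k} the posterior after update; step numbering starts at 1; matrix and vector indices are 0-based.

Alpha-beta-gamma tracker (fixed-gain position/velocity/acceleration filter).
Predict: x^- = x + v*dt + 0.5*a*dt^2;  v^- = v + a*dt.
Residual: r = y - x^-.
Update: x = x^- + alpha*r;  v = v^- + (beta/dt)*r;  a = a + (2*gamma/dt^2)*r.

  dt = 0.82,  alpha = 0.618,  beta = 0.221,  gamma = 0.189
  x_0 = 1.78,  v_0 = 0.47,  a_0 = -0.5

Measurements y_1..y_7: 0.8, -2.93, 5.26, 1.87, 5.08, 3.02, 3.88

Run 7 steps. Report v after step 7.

v_post = 5.1798

step 1: x_pred=1.9973  r=-1.1973  x^+=1.2574  v^+=-0.2627  a^+=-1.1731
step 2: x_pred=0.6476  r=-3.5776  x^+=-1.5634  v^+=-2.1888  a^+=-3.1843
step 3: x_pred=-4.4287  r=9.6887  x^+=1.5589  v^+=-2.1887  a^+=2.2624
step 4: x_pred=0.5248  r=1.3452  x^+=1.3561  v^+=0.0290  a^+=3.0186
step 5: x_pred=2.3948  r=2.6852  x^+=4.0543  v^+=3.2280  a^+=4.5281
step 6: x_pred=8.2236  r=-5.2036  x^+=5.0078  v^+=5.5387  a^+=1.6029
step 7: x_pred=10.0884  r=-6.2084  x^+=6.2516  v^+=5.1798  a^+=-1.8873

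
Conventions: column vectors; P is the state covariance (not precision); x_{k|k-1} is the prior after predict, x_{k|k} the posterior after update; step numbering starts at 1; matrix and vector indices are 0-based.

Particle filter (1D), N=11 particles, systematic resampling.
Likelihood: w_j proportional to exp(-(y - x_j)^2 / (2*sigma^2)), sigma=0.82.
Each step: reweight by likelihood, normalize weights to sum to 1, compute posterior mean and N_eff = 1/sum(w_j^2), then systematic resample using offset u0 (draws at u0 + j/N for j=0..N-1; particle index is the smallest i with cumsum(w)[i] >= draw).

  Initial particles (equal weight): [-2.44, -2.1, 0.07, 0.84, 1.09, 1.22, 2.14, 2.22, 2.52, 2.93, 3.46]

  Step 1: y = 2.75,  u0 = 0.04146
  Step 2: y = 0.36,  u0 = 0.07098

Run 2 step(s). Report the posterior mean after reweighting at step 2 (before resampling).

post_mean = 1.5394

step 1: w=[0.0000, 0.0000, 0.0010, 0.0145, 0.0282, 0.0384, 0.1659, 0.1776, 0.2104, 0.2136, 0.1504]  mean=2.5155  Neff=5.7458  idx=[4, 6, 6, 7, 7, 8, 8, 9, 9, 10, 10]
step 2: w=[0.6152, 0.0867, 0.0867, 0.0698, 0.0698, 0.0285, 0.0285, 0.0067, 0.0067, 0.0007, 0.0007]  mean=1.5394  Neff=2.4694  idx=[0, 0, 0, 0, 0, 0, 1, 2, 3, 4, 6]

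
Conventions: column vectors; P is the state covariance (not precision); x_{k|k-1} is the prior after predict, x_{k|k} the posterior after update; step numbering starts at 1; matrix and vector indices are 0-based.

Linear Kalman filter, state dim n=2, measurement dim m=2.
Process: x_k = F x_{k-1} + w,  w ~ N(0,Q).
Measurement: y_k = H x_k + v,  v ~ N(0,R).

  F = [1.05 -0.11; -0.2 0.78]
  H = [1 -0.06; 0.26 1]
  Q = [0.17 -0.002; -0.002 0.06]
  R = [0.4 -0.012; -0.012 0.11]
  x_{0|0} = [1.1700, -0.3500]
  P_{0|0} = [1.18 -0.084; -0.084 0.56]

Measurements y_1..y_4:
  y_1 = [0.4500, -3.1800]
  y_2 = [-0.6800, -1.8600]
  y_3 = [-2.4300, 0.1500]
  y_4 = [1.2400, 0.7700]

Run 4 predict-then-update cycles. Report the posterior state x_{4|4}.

x_post = [0.0987, 0.1963]

step 1: x^-=[1.2670, -0.5070]  P^-=[1.4971 -0.3685; -0.3685 0.4741]  S=[1.9431 -0.0139; -0.0139 0.4937]  K=[0.7823 0.0641; -0.1988 0.7606]  nu=[-0.8474, -3.0024]  x^+=[0.4115, -2.6223]  P^+=[0.3072 -0.0822; -0.0822 0.1074]
step 2: x^-=[0.7205, -2.1277]  P^-=[0.5290 -0.1449; -0.1449 0.1633]  S=[0.9470 -0.0269; -0.0269 0.2337]  K=[0.5688 0.0340; -0.1486 0.5204]  nu=[-1.5281, 0.0804]  x^+=[-0.1460, -1.8588]  P^+=[0.2234 -0.0612; -0.0612 0.0749]
step 3: x^-=[0.0512, -1.4207]  P^-=[0.4314 -0.1068; -0.1068 0.1336]  S=[0.8447 -0.0130; -0.0130 0.2172]  K=[0.5191 0.0557; -0.1286 0.4795]  nu=[-2.5665, 1.5574]  x^+=[-1.1944, -0.3439]  P^+=[0.2038 -0.0531; -0.0531 0.0681]
step 4: x^-=[-1.2163, -0.0294]  P^-=[0.4078 -0.0953; -0.0953 0.1261]  S=[0.8197 -0.0073; -0.0073 0.2142]  K=[0.5051 0.0674; -0.1213 0.4692]  nu=[2.4545, 1.1156]  x^+=[0.0987, 0.1963]  P^+=[0.1982 -0.0502; -0.0502 0.0661]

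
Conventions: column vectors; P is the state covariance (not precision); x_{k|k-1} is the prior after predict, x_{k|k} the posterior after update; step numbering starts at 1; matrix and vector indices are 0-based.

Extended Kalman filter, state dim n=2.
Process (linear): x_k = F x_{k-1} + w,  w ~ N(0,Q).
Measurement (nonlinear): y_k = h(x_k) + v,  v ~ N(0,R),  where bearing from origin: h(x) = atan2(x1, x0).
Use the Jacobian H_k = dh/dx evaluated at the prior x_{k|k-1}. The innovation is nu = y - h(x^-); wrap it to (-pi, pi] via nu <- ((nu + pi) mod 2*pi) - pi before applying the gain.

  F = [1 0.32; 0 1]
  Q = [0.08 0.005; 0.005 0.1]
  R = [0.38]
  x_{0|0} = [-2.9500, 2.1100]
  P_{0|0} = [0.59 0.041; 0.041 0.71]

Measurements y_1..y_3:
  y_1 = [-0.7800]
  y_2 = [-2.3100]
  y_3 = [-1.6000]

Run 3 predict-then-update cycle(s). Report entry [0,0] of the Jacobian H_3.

step 1: x^-=[-2.2748, 2.1100]  P^-=[0.7689 0.2732; 0.2732 0.8100]  H_jac=[-0.2192 -0.2363]  S=[0.4905]  K=[-0.4752; -0.5123]  nu=[3.1094]  x^+=[-3.7525, 0.5169]  P^+=[0.6582 0.1538; 0.1538 0.6813]
step 2: x^-=[-3.5871, 0.5169]  P^-=[0.9063 0.3768; 0.3768 0.7813]  H_jac=[-0.0394 -0.2731]  S=[0.4478]  K=[-0.3095; -0.5096]  nu=[0.9747]  x^+=[-3.8888, 0.0202]  P^+=[0.8635 0.3062; 0.3062 0.6650]
step 3: x^-=[-3.8823, 0.0202]  P^-=[1.2075 0.5240; 0.5240 0.7650]  H_jac=[-0.0013 -0.2576]  S=[0.4311]  K=[-0.3168; -0.4587]  nu=[1.5468]  x^+=[-4.3723, -0.6893]  P^+=[1.1642 0.4613; 0.4613 0.6743]

H_jac[0,0] = -0.0013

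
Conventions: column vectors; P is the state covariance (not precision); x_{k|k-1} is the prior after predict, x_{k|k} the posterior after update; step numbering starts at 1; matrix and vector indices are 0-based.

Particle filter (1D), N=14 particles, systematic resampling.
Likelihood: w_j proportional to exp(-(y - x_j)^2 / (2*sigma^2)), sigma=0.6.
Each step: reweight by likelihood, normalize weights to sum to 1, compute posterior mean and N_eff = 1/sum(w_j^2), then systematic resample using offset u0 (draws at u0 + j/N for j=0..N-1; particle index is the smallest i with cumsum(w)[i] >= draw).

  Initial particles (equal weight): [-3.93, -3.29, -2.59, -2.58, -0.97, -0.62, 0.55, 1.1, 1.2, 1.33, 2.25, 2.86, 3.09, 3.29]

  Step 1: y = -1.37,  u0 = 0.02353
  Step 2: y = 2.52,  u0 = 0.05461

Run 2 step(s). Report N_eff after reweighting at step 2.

step 1: w=[0.0001, 0.0039, 0.0828, 0.0856, 0.5239, 0.2995, 0.0039, 0.0001, 0.0001, 0.0000, 0.0000, 0.0000, 0.0000, 0.0000]  mean=-1.1400  Neff=2.6425  idx=[2, 3, 3, 4, 4, 4, 4, 4, 4, 4, 5, 5, 5, 5]
step 2: w=[0.0000, 0.0000, 0.0000, 0.0093, 0.0093, 0.0093, 0.0093, 0.0093, 0.0093, 0.0093, 0.2337, 0.2337, 0.2337, 0.2337]  mean=-0.6428  Neff=4.5645  idx=[8, 10, 10, 10, 11, 11, 11, 12, 12, 12, 13, 13, 13, 13]

N_eff = 4.5645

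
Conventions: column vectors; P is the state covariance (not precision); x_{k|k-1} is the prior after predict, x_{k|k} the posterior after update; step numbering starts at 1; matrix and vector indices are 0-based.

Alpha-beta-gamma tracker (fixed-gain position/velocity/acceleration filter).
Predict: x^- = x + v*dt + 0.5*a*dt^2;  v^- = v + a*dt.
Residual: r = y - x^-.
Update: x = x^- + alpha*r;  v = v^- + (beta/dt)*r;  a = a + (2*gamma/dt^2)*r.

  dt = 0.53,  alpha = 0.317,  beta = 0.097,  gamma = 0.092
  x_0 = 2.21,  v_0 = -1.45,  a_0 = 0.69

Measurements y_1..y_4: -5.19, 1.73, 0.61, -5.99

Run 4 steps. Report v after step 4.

step 1: x_pred=1.5384  r=-6.7284  x^+=-0.5945  v^+=-2.3157  a^+=-3.7174
step 2: x_pred=-2.3439  r=4.0739  x^+=-1.0525  v^+=-3.5403  a^+=-1.0488
step 3: x_pred=-3.0762  r=3.6862  x^+=-1.9077  v^+=-3.4215  a^+=1.3658
step 4: x_pred=-3.5292  r=-2.4608  x^+=-4.3093  v^+=-3.1480  a^+=-0.2461

v_post = -3.1480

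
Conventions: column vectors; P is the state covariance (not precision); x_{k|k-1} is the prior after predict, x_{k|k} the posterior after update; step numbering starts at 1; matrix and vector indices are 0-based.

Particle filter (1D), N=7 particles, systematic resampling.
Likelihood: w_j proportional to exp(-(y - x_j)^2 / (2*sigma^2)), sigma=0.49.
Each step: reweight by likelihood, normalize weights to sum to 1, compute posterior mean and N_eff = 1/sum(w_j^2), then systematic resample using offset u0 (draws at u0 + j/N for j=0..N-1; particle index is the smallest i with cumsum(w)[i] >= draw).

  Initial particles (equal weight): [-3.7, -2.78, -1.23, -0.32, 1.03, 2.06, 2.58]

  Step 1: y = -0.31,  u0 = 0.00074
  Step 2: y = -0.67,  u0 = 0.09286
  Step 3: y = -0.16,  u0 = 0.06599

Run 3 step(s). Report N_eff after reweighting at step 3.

N_eff = 6.1862

step 1: w=[0.0000, 0.0000, 0.1436, 0.8365, 0.0199, 0.0000, 0.0000]  mean=-0.4238  Neff=1.3874  idx=[2, 3, 3, 3, 3, 3, 3]
step 2: w=[0.1007, 0.1499, 0.1499, 0.1499, 0.1499, 0.1499, 0.1499]  mean=-0.4116  Neff=6.8998  idx=[0, 1, 2, 3, 4, 5, 6]
step 3: w=[0.0159, 0.1640, 0.1640, 0.1640, 0.1640, 0.1640, 0.1640]  mean=-0.3345  Neff=6.1862  idx=[1, 2, 3, 3, 4, 5, 6]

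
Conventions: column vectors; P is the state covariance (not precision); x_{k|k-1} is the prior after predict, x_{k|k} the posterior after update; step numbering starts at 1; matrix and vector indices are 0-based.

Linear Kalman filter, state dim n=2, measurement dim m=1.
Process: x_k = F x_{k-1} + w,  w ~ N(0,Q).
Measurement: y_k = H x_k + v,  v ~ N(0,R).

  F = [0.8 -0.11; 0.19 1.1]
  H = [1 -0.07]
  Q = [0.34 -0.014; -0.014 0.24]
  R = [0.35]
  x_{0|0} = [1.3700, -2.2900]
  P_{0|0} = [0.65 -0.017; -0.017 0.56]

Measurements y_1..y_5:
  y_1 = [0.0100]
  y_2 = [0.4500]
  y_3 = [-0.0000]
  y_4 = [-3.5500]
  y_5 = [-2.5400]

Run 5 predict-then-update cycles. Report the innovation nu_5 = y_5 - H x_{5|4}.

step 1: x^-=[1.3479, -2.2587]  P^-=[0.7658 0.0024; 0.0024 0.9340]  S=[1.1200]  K=[0.6836; -0.0562]  nu=[-1.4960]  x^+=[0.3253, -2.1746]  P^+=[0.2424 0.0455; 0.0455 0.9304]
step 2: x^-=[0.4994, -2.3303]  P^-=[0.4984 -0.0507; -0.0507 1.3936]  S=[0.8623]  K=[0.5821; -0.1719]  nu=[-0.2126]  x^+=[0.3757, -2.2938]  P^+=[0.2062 0.0356; 0.0356 1.3681]
step 3: x^-=[0.5529, -2.4517]  P^-=[0.4823 -0.1176; -0.1176 1.9177]  S=[0.8581]  K=[0.5716; -0.2935]  nu=[-0.7245]  x^+=[0.1388, -2.2391]  P^+=[0.2019 0.0263; 0.0263 1.8438]
step 4: x^-=[0.3573, -2.4367]  P^-=[0.4869 -0.1838; -0.1838 2.4893]  S=[0.8748]  K=[0.5713; -0.4093]  nu=[-4.0779]  x^+=[-1.9723, -0.7678]  P^+=[0.2014 0.0208; 0.0208 2.3428]
step 5: x^-=[-1.4933, -1.2193]  P^-=[0.4936 -0.2490; -0.2490 3.0907]  S=[0.8936]  K=[0.5719; -0.5208]  nu=[-1.1320]  x^+=[-2.1407, -0.6297]  P^+=[0.2014 0.0171; 0.0171 2.8483]

innov = [-1.1320]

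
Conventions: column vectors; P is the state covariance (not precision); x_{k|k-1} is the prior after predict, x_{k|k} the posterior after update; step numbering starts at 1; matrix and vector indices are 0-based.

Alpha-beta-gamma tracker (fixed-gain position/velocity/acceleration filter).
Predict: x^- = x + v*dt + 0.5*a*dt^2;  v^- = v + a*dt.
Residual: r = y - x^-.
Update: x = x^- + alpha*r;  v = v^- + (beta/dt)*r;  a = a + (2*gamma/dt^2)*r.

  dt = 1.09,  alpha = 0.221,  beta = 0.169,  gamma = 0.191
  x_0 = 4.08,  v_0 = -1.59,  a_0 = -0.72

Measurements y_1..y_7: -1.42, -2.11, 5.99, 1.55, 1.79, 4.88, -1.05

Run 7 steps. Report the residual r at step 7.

resid = -31.4145

step 1: x_pred=1.9192  r=-3.3392  x^+=1.1812  v^+=-2.8925  a^+=-1.7936
step 2: x_pred=-3.0371  r=0.9271  x^+=-2.8322  v^+=-4.7038  a^+=-1.4955
step 3: x_pred=-8.8478  r=14.8378  x^+=-5.5687  v^+=-4.0334  a^+=3.2752
step 4: x_pred=-8.0195  r=9.5695  x^+=-5.9046  v^+=1.0202  a^+=6.3519
step 5: x_pred=-1.0192  r=2.8092  x^+=-0.3984  v^+=8.3794  a^+=7.2552
step 6: x_pred=13.0451  r=-8.1651  x^+=11.2406  v^+=15.0216  a^+=4.6299
step 7: x_pred=30.3645  r=-31.4145  x^+=23.4219  v^+=15.1975  a^+=-5.4705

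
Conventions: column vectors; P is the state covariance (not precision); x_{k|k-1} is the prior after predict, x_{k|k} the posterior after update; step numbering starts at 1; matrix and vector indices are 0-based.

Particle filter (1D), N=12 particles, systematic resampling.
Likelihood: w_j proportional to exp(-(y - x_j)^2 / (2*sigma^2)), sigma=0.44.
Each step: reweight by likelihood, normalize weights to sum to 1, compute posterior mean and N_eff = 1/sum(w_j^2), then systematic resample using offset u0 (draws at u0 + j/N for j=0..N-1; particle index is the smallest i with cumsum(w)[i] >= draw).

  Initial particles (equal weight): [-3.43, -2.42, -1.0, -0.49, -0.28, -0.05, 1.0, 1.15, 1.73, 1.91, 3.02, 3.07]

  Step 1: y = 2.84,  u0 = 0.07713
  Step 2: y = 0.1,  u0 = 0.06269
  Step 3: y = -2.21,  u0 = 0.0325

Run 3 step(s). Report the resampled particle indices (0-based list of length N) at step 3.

resampled_idx = [0, 1, 1, 2, 3, 4, 4, 5, 6, 7, 7, 10]

step 1: w=[0.0000, 0.0000, 0.0000, 0.0000, 0.0000, 0.0000, 0.0001, 0.0003, 0.0214, 0.0552, 0.4737, 0.4493]  mean=2.9529  Neff=2.3267  idx=[10, 10, 10, 10, 10, 10, 11, 11, 11, 11, 11, 11]
step 2: w=[0.1136, 0.1136, 0.1136, 0.1136, 0.1136, 0.1136, 0.0531, 0.0531, 0.0531, 0.0531, 0.0531, 0.0531]  mean=3.0359  Neff=10.6031  idx=[0, 1, 2, 2, 3, 4, 4, 5, 6, 8, 10, 11]
step 3: w=[0.1107, 0.1107, 0.1107, 0.1107, 0.1107, 0.1107, 0.1107, 0.1107, 0.0285, 0.0285, 0.0285, 0.0285]  mean=3.0257  Neff=9.8648  idx=[0, 1, 1, 2, 3, 4, 4, 5, 6, 7, 7, 10]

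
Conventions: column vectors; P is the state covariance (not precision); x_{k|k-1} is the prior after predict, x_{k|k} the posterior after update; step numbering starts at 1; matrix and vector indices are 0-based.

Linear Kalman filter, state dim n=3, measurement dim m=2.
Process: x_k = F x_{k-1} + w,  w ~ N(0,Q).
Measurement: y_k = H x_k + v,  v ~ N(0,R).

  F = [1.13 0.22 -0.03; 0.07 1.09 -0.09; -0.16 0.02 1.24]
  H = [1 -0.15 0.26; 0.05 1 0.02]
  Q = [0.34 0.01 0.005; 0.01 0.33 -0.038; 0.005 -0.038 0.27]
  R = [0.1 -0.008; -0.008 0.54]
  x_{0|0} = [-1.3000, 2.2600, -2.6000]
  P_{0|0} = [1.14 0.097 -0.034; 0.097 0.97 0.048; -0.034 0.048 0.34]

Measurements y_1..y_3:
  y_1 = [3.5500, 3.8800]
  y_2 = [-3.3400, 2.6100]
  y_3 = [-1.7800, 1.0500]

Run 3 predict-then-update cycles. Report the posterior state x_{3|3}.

x_post = [0.0744, 2.3064, -5.8596]

step 1: x^-=[-0.8938, 2.6064, -2.9708]  P^-=[1.8928 0.4557 -0.2455; 0.4557 1.4966 -0.0230; -0.2455 -0.0230 0.8376]  S=[1.8206 0.3048; 0.3048 2.0858]  K=[0.9465 0.1232; 0.0018 0.7279; -0.0121 -0.0071]  nu=[5.6072, 1.3777]  x^+=[4.5829, 3.6196, -3.0485]  P^+=[0.1592 0.0554 -0.2202; 0.0554 0.3905 -0.0095; -0.2202 -0.0095 0.8372]
step 2: x^-=[6.0665, 4.5406, -4.4411]  P^-=[0.6056 0.2109 -0.3662; 0.2109 0.8146 -0.1694; -0.3662 -0.1694 1.6481]  S=[0.5948 0.0624; 0.0624 1.3704]  K=[0.7907 0.1347; 0.0123 0.5991; 0.1601 -0.1202]  nu=[-7.5707, -2.1451]  x^+=[-0.2085, 3.1622, -5.3955]  P^+=[0.1955 0.0649 -0.4147; 0.0649 0.3217 -0.0778; -0.4147 -0.0778 1.6154]
step 3: x^-=[0.6220, 3.9178, -6.5938]  P^-=[0.6681 0.2351 -0.6941; 0.2351 0.7567 -0.3716; -0.6941 -0.3716 2.9193]  S=[0.5801 0.0420; 0.0420 1.3068]  K=[0.7676 0.1702; 0.0009 0.5823; 0.2278 -0.2736]  nu=[-0.0999, -2.7670]  x^+=[0.0744, 2.3064, -5.8596]  P^+=[0.2775 0.0864 -0.7275; 0.0864 0.3135 -0.1691; -0.7275 -0.1691 2.7966]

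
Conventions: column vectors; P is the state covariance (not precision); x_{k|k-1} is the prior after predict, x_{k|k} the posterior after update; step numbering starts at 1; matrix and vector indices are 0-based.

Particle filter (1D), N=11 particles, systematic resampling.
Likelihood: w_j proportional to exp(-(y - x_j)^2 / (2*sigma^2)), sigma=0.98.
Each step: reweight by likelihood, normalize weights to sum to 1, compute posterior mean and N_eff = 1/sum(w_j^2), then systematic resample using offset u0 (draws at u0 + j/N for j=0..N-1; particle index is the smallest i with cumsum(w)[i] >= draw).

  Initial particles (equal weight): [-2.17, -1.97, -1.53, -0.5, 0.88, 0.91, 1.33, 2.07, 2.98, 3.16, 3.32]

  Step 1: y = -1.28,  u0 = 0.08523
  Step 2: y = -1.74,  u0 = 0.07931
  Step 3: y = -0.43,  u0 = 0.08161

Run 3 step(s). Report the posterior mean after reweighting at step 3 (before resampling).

step 1: w=[0.1981, 0.2336, 0.2897, 0.2180, 0.0264, 0.0246, 0.0086, 0.0009, 0.0000, 0.0000, 0.0000]  mean=-1.3833  Neff=4.4119  idx=[0, 0, 1, 1, 2, 2, 2, 3, 3, 3, 6]
step 2: w=[0.1128, 0.1128, 0.1209, 0.1209, 0.1214, 0.1214, 0.1214, 0.0558, 0.0558, 0.0558, 0.0009]  mean=-1.6058  Neff=9.2374  idx=[0, 1, 2, 3, 3, 4, 5, 6, 6, 8, 9]
step 3: w=[0.0382, 0.0382, 0.0538, 0.0538, 0.0538, 0.0984, 0.0984, 0.0984, 0.0984, 0.1843, 0.1843]  mean=-1.2702  Neff=8.4545  idx=[2, 3, 5, 6, 7, 8, 8, 9, 9, 10, 10]

post_mean = -1.2702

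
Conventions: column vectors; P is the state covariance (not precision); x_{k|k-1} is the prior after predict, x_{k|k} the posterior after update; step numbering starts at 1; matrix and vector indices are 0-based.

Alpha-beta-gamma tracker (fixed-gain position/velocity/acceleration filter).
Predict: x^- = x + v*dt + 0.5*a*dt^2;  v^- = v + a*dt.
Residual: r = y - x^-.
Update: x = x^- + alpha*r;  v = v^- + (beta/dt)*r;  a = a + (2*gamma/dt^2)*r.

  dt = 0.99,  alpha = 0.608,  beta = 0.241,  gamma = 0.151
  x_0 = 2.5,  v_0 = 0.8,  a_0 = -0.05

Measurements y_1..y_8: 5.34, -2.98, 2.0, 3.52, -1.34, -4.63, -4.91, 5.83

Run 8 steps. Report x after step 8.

step 1: x_pred=3.2675  r=2.0725  x^+=4.5276  v^+=1.2550  a^+=0.5886
step 2: x_pred=6.0585  r=-9.0385  x^+=0.5631  v^+=-0.3625  a^+=-2.1964
step 3: x_pred=-0.8722  r=2.8722  x^+=0.8741  v^+=-1.8378  a^+=-1.3114
step 4: x_pred=-1.5880  r=5.1080  x^+=1.5177  v^+=-1.8927  a^+=0.2625
step 5: x_pred=-0.2274  r=-1.1126  x^+=-0.9039  v^+=-1.9036  a^+=-0.0803
step 6: x_pred=-2.8278  r=-1.8022  x^+=-3.9235  v^+=-2.4218  a^+=-0.6356
step 7: x_pred=-6.6326  r=1.7226  x^+=-5.5853  v^+=-2.6317  a^+=-0.1048
step 8: x_pred=-8.2421  r=14.0721  x^+=0.3138  v^+=0.6901  a^+=4.2312

x_post = 0.3138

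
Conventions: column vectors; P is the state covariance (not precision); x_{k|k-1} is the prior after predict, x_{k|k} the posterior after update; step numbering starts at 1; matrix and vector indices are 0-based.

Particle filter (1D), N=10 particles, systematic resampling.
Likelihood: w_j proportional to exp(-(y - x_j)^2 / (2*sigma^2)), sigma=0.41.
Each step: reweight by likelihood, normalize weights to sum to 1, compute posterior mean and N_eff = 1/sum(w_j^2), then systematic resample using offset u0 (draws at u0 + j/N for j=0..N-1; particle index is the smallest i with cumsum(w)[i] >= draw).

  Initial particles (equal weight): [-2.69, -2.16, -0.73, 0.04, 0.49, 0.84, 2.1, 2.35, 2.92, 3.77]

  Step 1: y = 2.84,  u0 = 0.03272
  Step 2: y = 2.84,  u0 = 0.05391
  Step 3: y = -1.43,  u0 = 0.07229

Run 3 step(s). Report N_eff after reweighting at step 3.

N_eff = 2.0000

step 1: w=[0.0000, 0.0000, 0.0000, 0.0000, 0.0000, 0.0000, 0.1125, 0.2809, 0.5628, 0.0438]  mean=2.7049  Neff=2.4377  idx=[6, 7, 7, 7, 8, 8, 8, 8, 8, 8]
step 2: w=[0.0260, 0.0648, 0.0648, 0.0648, 0.1299, 0.1299, 0.1299, 0.1299, 0.1299, 0.1299]  mean=2.7878  Neff=8.7289  idx=[1, 2, 4, 5, 5, 6, 7, 8, 8, 9]
step 3: w=[0.5000, 0.5000, 0.0000, 0.0000, 0.0000, 0.0000, 0.0000, 0.0000, 0.0000, 0.0000]  mean=2.3500  Neff=2.0000  idx=[0, 0, 0, 0, 0, 1, 1, 1, 1, 1]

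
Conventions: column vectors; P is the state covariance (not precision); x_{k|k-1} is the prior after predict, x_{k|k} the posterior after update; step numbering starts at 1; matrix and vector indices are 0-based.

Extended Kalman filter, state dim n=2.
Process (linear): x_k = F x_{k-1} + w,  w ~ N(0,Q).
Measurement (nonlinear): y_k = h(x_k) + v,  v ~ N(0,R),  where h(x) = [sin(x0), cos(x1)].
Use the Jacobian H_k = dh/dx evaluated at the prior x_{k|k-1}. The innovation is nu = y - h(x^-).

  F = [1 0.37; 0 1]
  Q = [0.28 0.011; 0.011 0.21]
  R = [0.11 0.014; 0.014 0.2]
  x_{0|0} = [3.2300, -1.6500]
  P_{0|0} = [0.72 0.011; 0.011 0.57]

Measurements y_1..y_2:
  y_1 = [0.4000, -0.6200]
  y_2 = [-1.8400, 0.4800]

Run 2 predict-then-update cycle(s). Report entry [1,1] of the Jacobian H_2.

step 1: x^-=[2.6195, -1.6500]  P^-=[1.0862 0.2329; 0.2329 0.7800]  H_jac=[-0.8668 0.0000; 0.0000 0.9969]  S=[0.9260 -0.1872; -0.1872 0.9751]  K=[-1.0076 0.0446; -0.0591 0.7861]  nu=[-0.0987, -0.5409]  x^+=[2.6948, -2.0693]  P^+=[0.1272 -0.0052; -0.0052 0.1569]
step 2: x^-=[1.9292, -2.0693]  P^-=[0.4248 0.0638; 0.0638 0.3669]  H_jac=[-0.3507 0.0000; 0.0000 0.8783]  S=[0.1623 -0.0057; -0.0057 0.4830]  K=[-0.9146 0.1054; -0.1148 0.6658]  nu=[-2.7765, 0.9581]  x^+=[4.5694, -1.1128]  P^+=[0.2826 0.0094; 0.0094 0.1498]

H_jac[1,1] = 0.8783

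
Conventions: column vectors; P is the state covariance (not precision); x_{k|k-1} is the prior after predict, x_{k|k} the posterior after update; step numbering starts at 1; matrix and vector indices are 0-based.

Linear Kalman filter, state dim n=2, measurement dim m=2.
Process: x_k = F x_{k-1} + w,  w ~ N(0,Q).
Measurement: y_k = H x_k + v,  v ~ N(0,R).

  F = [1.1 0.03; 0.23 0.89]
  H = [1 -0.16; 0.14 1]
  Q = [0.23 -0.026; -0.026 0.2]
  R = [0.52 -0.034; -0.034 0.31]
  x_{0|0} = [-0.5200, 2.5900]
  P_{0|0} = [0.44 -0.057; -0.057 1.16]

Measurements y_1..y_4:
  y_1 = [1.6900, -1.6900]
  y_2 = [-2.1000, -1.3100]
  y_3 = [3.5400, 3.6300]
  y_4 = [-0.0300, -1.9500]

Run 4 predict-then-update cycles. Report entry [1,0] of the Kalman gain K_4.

step 1: x^-=[-0.4943, 2.1855]  P^-=[0.7597 0.0601; 0.0601 1.1188]  S=[1.2891 -0.0479; -0.0479 1.4605]  K=[0.5868 0.1332; -0.0636 0.7697]  nu=[2.5340, -3.8063]  x^+=[0.4856, -0.9055]  P^+=[0.2974 -0.0203; -0.0203 0.2436]
step 2: x^-=[0.5070, -0.6942]  P^-=[0.5887 0.0357; 0.0357 0.4004]  S=[1.1075 0.0193; 0.0193 0.7319]  K=[0.5238 0.1476; -0.0352 0.5548]  nu=[-2.7181, -0.6868]  x^+=[-1.0181, -0.9794]  P^+=[0.2659 -0.0093; -0.0093 0.1745]
step 3: x^-=[-1.1493, -1.1059]  P^-=[0.5513 0.0368; 0.0368 0.3485]  S=[1.0684 0.0234; 0.0234 0.6796]  K=[0.5072 0.1502; -0.0292 0.5214]  nu=[4.5124, 4.8968]  x^+=[1.8749, 1.3155]  P^+=[0.2575 -0.0067; -0.0067 0.1636]
step 4: x^-=[2.1019, 1.6020]  P^-=[0.5413 0.0369; 0.0369 0.3404]  S=[1.0582 0.0234; 0.0234 0.6714]  K=[0.5026 0.1503; -0.0280 0.5157]  nu=[-1.8755, -3.8463]  x^+=[0.5809, -0.3291]  P^+=[0.2553 -0.0062; -0.0062 0.1617]

K[1,0] = -0.0280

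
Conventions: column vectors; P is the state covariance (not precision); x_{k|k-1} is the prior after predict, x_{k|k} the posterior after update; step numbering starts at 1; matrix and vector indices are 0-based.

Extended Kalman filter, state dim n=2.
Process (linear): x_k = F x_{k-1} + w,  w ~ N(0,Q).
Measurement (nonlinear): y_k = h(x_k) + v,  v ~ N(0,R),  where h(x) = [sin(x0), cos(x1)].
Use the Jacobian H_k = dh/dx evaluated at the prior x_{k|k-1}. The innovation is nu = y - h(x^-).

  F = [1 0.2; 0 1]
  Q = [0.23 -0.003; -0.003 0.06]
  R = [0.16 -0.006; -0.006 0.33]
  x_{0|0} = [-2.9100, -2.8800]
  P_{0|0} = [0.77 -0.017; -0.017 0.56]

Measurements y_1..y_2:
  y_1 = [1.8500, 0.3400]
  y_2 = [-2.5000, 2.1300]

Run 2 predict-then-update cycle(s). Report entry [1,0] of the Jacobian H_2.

step 1: x^-=[-3.4860, -2.8800]  P^-=[1.0156 0.0920; 0.0920 0.6200]  H_jac=[-0.9413 0.0000; 0.0000 0.2586]  S=[1.0598 -0.0284; -0.0284 0.3715]  K=[-0.9021 -0.0049; -0.0703 0.4263]  nu=[1.5124, 1.3060]  x^+=[-4.8568, -2.4296]  P^+=[0.1533 0.0147; 0.0147 0.5456]
step 2: x^-=[-5.3427, -2.4296]  P^-=[0.4110 0.1208; 0.1208 0.6056]  H_jac=[0.5894 0.0000; 0.0000 0.6533]  S=[0.3028 0.0405; 0.0405 0.5885]  K=[0.7894 0.0798; 0.1465 0.6622]  nu=[-3.3079, 2.8871]  x^+=[-7.7237, -1.0024]  P^+=[0.2135 0.0330; 0.0330 0.3331]

H_jac[1,0] = 0.0000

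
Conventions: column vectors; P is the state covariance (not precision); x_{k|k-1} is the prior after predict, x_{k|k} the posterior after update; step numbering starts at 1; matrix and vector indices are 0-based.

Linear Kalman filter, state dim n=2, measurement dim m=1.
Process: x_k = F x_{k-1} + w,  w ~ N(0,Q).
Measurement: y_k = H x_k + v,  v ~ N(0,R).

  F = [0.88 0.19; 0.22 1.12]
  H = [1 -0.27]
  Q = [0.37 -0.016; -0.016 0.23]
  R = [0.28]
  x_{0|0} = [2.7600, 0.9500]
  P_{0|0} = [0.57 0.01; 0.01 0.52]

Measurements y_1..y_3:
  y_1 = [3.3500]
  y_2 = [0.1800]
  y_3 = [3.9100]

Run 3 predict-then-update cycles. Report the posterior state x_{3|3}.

x_post = [3.9341, 3.6306]

step 1: x^-=[2.6093, 1.6712]  P^-=[0.8335 0.2153; 0.2153 0.9148]  S=[1.0640]  K=[0.7288; -0.0298]  nu=[1.1919]  x^+=[3.4780, 1.6357]  P^+=[0.2684 0.2384; 0.2384 0.9139]
step 2: x^-=[3.3714, 2.5971]  P^-=[0.6906 0.4754; 0.4754 1.5068]  S=[0.8237]  K=[0.6825; 0.0832]  nu=[-2.4902]  x^+=[1.6717, 2.3900]  P^+=[0.3068 0.4286; 0.4286 1.5011]
step 3: x^-=[1.9252, 3.0445]  P^-=[0.8051 0.8032; 0.8032 2.3391]  S=[0.8219]  K=[0.7157; 0.2088]  nu=[2.8068]  x^+=[3.9341, 3.6306]  P^+=[0.3841 0.6803; 0.6803 2.3032]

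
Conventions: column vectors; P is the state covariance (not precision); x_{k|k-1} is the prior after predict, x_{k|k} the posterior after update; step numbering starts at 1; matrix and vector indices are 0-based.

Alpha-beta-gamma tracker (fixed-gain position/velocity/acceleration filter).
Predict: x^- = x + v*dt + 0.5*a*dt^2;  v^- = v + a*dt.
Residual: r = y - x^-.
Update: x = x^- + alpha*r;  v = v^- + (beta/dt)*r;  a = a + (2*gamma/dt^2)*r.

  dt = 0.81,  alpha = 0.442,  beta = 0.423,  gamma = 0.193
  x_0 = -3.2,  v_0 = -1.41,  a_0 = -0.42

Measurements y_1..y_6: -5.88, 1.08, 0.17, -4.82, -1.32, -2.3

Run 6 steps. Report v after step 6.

step 1: x_pred=-4.4799  r=-1.4001  x^+=-5.0987  v^+=-2.4814  a^+=-1.2437
step 2: x_pred=-7.5166  r=8.5966  x^+=-3.7169  v^+=1.0006  a^+=3.8139
step 3: x_pred=-1.6553  r=1.8253  x^+=-0.8485  v^+=5.0431  a^+=4.8878
step 4: x_pred=4.8398  r=-9.6598  x^+=0.5702  v^+=3.9576  a^+=-0.7953
step 5: x_pred=3.5149  r=-4.8349  x^+=1.3779  v^+=0.7885  a^+=-3.6398
step 6: x_pred=0.8225  r=-3.1225  x^+=-0.5576  v^+=-3.7904  a^+=-5.4769

v_post = -3.7904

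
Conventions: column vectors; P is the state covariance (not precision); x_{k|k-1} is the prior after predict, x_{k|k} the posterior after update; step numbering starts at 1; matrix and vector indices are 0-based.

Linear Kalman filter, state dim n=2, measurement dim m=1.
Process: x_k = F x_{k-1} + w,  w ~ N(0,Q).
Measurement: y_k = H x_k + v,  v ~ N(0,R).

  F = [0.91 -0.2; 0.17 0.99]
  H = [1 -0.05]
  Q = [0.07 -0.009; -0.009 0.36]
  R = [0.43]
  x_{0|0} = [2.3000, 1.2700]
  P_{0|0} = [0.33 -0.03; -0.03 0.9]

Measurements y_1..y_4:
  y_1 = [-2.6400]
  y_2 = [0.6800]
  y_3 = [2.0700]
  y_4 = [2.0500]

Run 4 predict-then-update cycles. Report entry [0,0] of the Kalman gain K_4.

step 1: x^-=[1.8390, 1.6483]  P^-=[0.3902 -0.1622; -0.1622 1.2415]  S=[0.8395]  K=[0.4744; -0.2671]  nu=[-4.3966]  x^+=[-0.2469, 2.8226]  P^+=[0.2012 -0.0558; -0.0558 1.1816]
step 2: x^-=[-0.7892, 2.7524]  P^-=[0.3042 -0.2602; -0.2602 1.5052]  S=[0.7640]  K=[0.4152; -0.4391]  nu=[1.6069]  x^+=[-0.1221, 2.0469]  P^+=[0.1725 -0.1209; -0.1209 1.3579]
step 3: x^-=[-0.5205, 2.0057]  P^-=[0.3112 -0.3560; -0.3560 1.6551]  S=[0.7809]  K=[0.4213; -0.5618]  nu=[2.6907]  x^+=[0.6131, 0.4939]  P^+=[0.1726 -0.1712; -0.1712 1.4086]
step 4: x^-=[0.4591, 0.5932]  P^-=[0.3316 -0.4096; -0.4096 1.6880]  S=[0.8067]  K=[0.4364; -0.6123]  nu=[1.6206]  x^+=[1.1663, -0.3991]  P^+=[0.1779 -0.1940; -0.1940 1.3855]

K[0,0] = 0.4364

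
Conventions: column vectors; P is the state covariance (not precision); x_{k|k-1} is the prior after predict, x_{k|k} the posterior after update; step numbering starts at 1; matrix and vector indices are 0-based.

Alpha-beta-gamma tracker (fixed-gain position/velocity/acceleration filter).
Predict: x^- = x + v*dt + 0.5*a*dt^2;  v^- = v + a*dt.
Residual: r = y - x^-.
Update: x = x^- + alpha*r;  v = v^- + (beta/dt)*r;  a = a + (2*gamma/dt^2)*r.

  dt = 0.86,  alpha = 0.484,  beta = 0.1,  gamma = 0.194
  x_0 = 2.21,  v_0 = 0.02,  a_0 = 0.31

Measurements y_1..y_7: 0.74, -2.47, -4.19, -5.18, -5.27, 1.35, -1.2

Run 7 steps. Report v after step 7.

v_post = 4.6272

step 1: x_pred=2.3418  r=-1.6018  x^+=1.5665  v^+=0.1003  a^+=-0.5303
step 2: x_pred=1.4567  r=-3.9267  x^+=-0.4438  v^+=-0.8123  a^+=-2.5903
step 3: x_pred=-2.1003  r=-2.0897  x^+=-3.1117  v^+=-3.2830  a^+=-3.6866
step 4: x_pred=-7.2984  r=2.1184  x^+=-6.2731  v^+=-6.2071  a^+=-2.5752
step 5: x_pred=-12.5636  r=7.2936  x^+=-9.0335  v^+=-7.5738  a^+=1.2510
step 6: x_pred=-15.0843  r=16.4343  x^+=-7.1301  v^+=-4.5869  a^+=9.8726
step 7: x_pred=-7.4240  r=6.2240  x^+=-4.4116  v^+=4.6272  a^+=13.1377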